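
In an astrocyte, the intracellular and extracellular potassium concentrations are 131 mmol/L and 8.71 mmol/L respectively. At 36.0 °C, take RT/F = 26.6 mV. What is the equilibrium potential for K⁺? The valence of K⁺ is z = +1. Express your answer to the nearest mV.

-72 mV

E = (26.6/z) · ln([K⁺]_out/[K⁺]_in) with z = +1.
= (26.6/1) · ln(8.71/131) = 26.60 · ln(0.06649)
= 26.60 · (-2.7107) = -72.11 mV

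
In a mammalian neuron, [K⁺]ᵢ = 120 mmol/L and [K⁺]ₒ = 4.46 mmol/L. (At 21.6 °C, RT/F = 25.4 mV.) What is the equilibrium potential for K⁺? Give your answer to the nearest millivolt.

E = (25.4/z) · ln([K⁺]_out/[K⁺]_in) with z = +1.
= (25.4/1) · ln(4.46/120) = 25.40 · ln(0.03717)
= 25.40 · (-3.2923) = -83.63 mV

-84 mV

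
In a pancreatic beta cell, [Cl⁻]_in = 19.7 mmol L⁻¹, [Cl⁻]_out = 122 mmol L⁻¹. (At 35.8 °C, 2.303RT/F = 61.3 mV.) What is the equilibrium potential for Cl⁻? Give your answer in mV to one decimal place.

E = (61.3/z) · log₁₀([Cl⁻]_out/[Cl⁻]_in) with z = -1.
For an anion, dividing by z = -1 reverses the sign.
= (61.3/-1) · log₁₀(122/19.7) = -61.30 · log₁₀(6.193)
= -61.30 · (0.7919) = -48.54 mV

-48.5 mV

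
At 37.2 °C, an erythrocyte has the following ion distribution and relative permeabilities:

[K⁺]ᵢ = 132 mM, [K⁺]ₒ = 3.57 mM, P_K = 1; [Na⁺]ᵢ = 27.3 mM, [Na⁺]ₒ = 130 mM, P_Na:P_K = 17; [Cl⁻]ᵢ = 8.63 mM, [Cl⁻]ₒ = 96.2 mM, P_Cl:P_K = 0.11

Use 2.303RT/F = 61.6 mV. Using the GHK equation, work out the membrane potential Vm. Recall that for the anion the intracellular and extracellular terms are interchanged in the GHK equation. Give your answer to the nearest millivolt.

Vm = 61.6 · log₁₀[(Σ P·[cation]ₒ + Σ P·[anion]ᵢ) / (Σ P·[cation]ᵢ + Σ P·[anion]ₒ)]
Numerator = 1×3.57 + 17×130 + 0.11×8.63 = 2215
Denominator = 1×132 + 17×27.3 + 0.11×96.2 = 606.7
Vm = 61.6 · log₁₀(3.6502) = 61.6 × (0.5623) = 34.64 mV

35 mV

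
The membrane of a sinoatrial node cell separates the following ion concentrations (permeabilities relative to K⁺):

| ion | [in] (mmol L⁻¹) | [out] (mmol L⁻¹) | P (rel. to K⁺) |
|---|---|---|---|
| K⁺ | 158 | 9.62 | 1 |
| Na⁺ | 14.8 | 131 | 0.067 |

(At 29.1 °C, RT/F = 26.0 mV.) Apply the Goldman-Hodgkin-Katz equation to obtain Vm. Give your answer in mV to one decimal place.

-56.1 mV

Vm = 26.0 · ln[(Σ P·[cation]ₒ + Σ P·[anion]ᵢ) / (Σ P·[cation]ᵢ + Σ P·[anion]ₒ)]
Numerator = 1×9.62 + 0.067×131 = 18.4
Denominator = 1×158 + 0.067×14.8 = 159
Vm = 26.0 · ln(0.11571) = 26.0 × (-2.1567) = -56.07 mV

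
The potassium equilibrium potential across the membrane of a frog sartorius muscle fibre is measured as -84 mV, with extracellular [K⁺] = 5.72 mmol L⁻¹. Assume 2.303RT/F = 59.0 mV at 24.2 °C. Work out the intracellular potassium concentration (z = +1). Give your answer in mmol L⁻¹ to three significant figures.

Nernst: E = (59.0/1) · log₁₀([out]/[in]), so log₁₀([out]/[in]) = -84.0 × 1 / 59.0 = -1.4237.
[out]/[in] = 10^(-1.4237) = 0.03769.
[in] = 5.72 / 0.03769 = 151.7 mmol L⁻¹.

152 mmol L⁻¹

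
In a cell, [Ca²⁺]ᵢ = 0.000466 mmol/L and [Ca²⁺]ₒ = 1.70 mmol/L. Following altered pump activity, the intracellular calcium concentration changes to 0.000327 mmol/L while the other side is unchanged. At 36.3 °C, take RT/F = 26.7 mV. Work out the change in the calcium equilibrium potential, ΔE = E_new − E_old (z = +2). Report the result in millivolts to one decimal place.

E_old = (26.7/2)·ln(1.70/0.000466) = 109.50 mV
E_new = (26.7/2)·ln(1.70/0.000327) = 114.22 mV
ΔE = 114.22 − (109.50) = 4.73 mV

4.7 mV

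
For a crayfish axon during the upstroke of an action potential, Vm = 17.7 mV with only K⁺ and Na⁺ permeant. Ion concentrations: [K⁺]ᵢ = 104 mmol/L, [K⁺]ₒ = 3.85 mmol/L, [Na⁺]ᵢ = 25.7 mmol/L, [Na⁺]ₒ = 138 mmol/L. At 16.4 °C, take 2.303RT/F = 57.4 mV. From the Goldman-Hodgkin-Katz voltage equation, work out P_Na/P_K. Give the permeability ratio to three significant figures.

2.42

Let α = P_Na/P_K. GHK: Vm = 57.4·log₁₀[(Kₒ + α·Naₒ)/(Kᵢ + α·Naᵢ)].
10^(Vm/57.4) = 10^(17.7/57.4) = 2.0341
So 2.0341·(Kᵢ + α·Naᵢ) = Kₒ + α·Naₒ → α = (2.0341·104.0 − 3.85) / (138.0 − 2.0341·25.7)
α = (211.5 − 3.85) / (138.0 − 52.28) = 207.7/85.72 = 2.423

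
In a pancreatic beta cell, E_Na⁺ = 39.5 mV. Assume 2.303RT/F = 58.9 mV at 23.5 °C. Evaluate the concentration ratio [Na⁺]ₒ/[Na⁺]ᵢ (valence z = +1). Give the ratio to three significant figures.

4.68

log₁₀([out]/[in]) = E·z/(58.9) = 39.5 × 1 / 58.9 = 0.6706
[out]/[in] = 10^(0.6706) = 4.684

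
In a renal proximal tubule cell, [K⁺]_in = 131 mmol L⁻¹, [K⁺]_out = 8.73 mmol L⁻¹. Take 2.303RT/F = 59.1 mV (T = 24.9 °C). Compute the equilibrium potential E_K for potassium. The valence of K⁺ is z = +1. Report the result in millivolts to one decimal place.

-69.5 mV

E = (59.1/z) · log₁₀([K⁺]_out/[K⁺]_in) with z = +1.
= (59.1/1) · log₁₀(8.73/131) = 59.10 · log₁₀(0.06664)
= 59.10 · (-1.1763) = -69.52 mV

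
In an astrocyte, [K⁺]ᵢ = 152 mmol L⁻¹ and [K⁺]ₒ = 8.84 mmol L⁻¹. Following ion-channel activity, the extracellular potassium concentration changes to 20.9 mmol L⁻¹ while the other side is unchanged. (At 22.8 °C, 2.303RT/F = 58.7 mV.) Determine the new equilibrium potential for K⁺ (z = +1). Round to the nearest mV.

-51 mV

After the shift: [K⁺]_out = 20.9, [K⁺]_in = 152 mmol L⁻¹.
E_new = (58.7/1)·log₁₀(20.9/152) = 58.70 · (-0.8617) = -50.58 mV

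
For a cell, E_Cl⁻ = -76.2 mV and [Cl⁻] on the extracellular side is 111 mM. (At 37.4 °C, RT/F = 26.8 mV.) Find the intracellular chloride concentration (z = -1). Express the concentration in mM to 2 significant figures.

6.5 mM

Nernst: E = (26.8/-1) · ln([out]/[in]), so ln([out]/[in]) = -76.2 × -1 / 26.8 = 2.8433.
[out]/[in] = e^(2.8433) = 17.17.
[in] = 111 / 17.17 = 6.464 mM.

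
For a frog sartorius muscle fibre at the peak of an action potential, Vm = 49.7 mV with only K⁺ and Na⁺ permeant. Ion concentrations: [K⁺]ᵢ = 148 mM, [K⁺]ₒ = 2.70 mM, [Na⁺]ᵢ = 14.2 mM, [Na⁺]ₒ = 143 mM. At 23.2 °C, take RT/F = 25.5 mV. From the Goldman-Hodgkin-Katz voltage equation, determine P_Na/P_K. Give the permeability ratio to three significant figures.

23.9

Let α = P_Na/P_K. GHK: Vm = 25.5·ln[(Kₒ + α·Naₒ)/(Kᵢ + α·Naᵢ)].
e^(Vm/25.5) = e^(49.7/25.5) = 7.0218
So 7.0218·(Kᵢ + α·Naᵢ) = Kₒ + α·Naₒ → α = (7.0218·148.0 − 2.7) / (143.0 − 7.0218·14.2)
α = (1039 − 2.7) / (143.0 − 99.71) = 1037/43.29 = 23.94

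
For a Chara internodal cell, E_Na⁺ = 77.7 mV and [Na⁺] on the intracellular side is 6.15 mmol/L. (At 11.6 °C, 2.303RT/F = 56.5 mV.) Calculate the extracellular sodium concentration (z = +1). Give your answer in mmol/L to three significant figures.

146 mmol/L

Nernst: E = (56.5/1) · log₁₀([out]/[in]), so log₁₀([out]/[in]) = 77.7 × 1 / 56.5 = 1.3752.
[out]/[in] = 10^(1.3752) = 23.73.
[out] = 23.73 × 6.15 = 145.9 mmol/L.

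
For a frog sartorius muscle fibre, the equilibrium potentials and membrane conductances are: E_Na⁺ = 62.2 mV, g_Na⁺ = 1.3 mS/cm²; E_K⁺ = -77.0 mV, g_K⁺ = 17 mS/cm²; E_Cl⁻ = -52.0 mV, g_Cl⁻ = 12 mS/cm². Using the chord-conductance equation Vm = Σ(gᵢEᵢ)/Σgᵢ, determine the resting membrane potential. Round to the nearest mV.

-61 mV

Σ gᵢEᵢ = 1.3·(62.2) + 17·(-77.0) + 12·(-52.0) = -1852.14
Σ gᵢ = 1.3 + 17 + 12 = 30.3
Vm = -1852.14 / 30.3 = -61.13 mV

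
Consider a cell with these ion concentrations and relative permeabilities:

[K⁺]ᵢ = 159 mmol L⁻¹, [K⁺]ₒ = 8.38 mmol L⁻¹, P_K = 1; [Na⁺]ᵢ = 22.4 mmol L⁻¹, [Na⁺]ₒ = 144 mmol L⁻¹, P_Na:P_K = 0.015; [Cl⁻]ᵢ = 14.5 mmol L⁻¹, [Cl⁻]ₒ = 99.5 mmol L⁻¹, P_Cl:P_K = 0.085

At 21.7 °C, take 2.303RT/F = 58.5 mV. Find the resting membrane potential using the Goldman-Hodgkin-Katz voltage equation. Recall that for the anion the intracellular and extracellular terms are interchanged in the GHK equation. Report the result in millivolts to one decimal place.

-67.5 mV

Vm = 58.5 · log₁₀[(Σ P·[cation]ₒ + Σ P·[anion]ᵢ) / (Σ P·[cation]ᵢ + Σ P·[anion]ₒ)]
Numerator = 1×8.38 + 0.015×144 + 0.085×14.5 = 11.77
Denominator = 1×159 + 0.015×22.4 + 0.085×99.5 = 167.8
Vm = 58.5 · log₁₀(0.070161) = 58.5 × (-1.1539) = -67.50 mV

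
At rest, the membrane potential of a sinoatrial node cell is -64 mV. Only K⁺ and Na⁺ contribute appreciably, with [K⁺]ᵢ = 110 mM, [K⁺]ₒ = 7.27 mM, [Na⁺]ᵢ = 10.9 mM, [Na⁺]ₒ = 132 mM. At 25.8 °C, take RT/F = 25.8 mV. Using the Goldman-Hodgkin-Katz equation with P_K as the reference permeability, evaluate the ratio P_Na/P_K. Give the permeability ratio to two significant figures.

Let α = P_Na/P_K. GHK: Vm = 25.8·ln[(Kₒ + α·Naₒ)/(Kᵢ + α·Naᵢ)].
e^(Vm/25.8) = e^(-64.0/25.8) = 0.083691
So 0.083691·(Kᵢ + α·Naᵢ) = Kₒ + α·Naₒ → α = (0.083691·110.0 − 7.27) / (132.0 − 0.083691·10.9)
α = (9.206 − 7.27) / (132.0 − 0.9122) = 1.936/131.1 = 0.01477

0.015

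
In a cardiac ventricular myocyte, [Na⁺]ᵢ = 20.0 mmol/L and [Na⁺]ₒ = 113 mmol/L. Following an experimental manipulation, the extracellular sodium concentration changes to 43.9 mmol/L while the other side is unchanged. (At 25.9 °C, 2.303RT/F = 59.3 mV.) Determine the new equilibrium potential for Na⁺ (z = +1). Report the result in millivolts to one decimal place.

After the shift: [Na⁺]_out = 43.9, [Na⁺]_in = 20.0 mmol/L.
E_new = (59.3/1)·log₁₀(43.9/20.0) = 59.30 · (0.3414) = 20.25 mV

20.2 mV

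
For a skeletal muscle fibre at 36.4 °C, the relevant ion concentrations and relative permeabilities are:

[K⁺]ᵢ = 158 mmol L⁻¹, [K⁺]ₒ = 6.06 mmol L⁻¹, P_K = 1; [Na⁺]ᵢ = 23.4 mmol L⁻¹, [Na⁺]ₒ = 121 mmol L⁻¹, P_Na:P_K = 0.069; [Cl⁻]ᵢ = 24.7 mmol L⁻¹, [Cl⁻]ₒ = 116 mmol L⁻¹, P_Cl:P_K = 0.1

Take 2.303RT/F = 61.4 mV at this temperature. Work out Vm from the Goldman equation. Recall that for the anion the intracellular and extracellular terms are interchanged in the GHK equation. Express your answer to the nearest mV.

-62 mV

Vm = 61.4 · log₁₀[(Σ P·[cation]ₒ + Σ P·[anion]ᵢ) / (Σ P·[cation]ᵢ + Σ P·[anion]ₒ)]
Numerator = 1×6.06 + 0.069×121 + 0.1×24.7 = 16.88
Denominator = 1×158 + 0.069×23.4 + 0.1×116 = 171.2
Vm = 61.4 · log₁₀(0.098584) = 61.4 × (-1.0062) = -61.78 mV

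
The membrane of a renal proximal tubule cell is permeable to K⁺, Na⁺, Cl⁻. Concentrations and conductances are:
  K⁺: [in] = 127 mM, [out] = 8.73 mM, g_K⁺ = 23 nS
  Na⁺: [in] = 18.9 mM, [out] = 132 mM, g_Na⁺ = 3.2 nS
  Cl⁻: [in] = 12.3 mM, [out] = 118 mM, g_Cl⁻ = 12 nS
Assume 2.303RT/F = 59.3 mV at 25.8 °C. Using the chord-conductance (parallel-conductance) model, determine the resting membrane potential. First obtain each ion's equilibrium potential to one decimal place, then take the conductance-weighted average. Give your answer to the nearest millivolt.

E_K⁺ = (59.3/1)·log₁₀(8.73/127) = -69.0 mV
E_Na⁺ = (59.3/1)·log₁₀(132/18.9) = 50.1 mV
E_Cl⁻ = (59.3/-1)·log₁₀(118/12.3) = -58.2 mV
Vm = (Σ gᵢEᵢ)/(Σ gᵢ) = (23·-69.0 + 3.2·50.1 + 12·-58.2) / (23 + 3.2 + 12)
= -2125.08 / 38.2 = -55.63 mV

-56 mV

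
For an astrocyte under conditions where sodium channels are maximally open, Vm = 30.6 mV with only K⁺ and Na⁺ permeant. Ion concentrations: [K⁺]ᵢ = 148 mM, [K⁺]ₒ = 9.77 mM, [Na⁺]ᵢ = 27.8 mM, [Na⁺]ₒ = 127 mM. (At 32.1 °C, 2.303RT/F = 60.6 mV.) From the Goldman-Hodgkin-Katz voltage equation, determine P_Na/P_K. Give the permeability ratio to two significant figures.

Let α = P_Na/P_K. GHK: Vm = 60.6·log₁₀[(Kₒ + α·Naₒ)/(Kᵢ + α·Naᵢ)].
10^(Vm/60.6) = 10^(30.6/60.6) = 3.1985
So 3.1985·(Kᵢ + α·Naᵢ) = Kₒ + α·Naₒ → α = (3.1985·148.0 − 9.77) / (127.0 − 3.1985·27.8)
α = (473.4 − 9.77) / (127.0 − 88.92) = 463.6/38.08 = 12.17

12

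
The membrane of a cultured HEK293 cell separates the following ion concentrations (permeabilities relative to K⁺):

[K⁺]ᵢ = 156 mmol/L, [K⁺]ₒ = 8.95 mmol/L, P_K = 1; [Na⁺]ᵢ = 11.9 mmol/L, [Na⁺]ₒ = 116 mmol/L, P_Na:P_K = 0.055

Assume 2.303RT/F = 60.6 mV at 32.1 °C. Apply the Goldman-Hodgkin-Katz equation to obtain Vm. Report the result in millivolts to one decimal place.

Vm = 60.6 · log₁₀[(Σ P·[cation]ₒ + Σ P·[anion]ᵢ) / (Σ P·[cation]ᵢ + Σ P·[anion]ₒ)]
Numerator = 1×8.95 + 0.055×116 = 15.33
Denominator = 1×156 + 0.055×11.9 = 156.7
Vm = 60.6 · log₁₀(0.097859) = 60.6 × (-1.0094) = -61.17 mV

-61.2 mV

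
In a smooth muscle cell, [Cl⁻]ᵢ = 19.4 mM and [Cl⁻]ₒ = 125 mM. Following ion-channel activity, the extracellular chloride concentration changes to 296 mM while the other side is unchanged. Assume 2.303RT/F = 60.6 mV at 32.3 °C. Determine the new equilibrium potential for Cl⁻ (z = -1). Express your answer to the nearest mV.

-72 mV

After the shift: [Cl⁻]_out = 296, [Cl⁻]_in = 19.4 mM.
E_new = (60.6/-1)·log₁₀(296/19.4) = -60.60 · (1.1835) = -71.72 mV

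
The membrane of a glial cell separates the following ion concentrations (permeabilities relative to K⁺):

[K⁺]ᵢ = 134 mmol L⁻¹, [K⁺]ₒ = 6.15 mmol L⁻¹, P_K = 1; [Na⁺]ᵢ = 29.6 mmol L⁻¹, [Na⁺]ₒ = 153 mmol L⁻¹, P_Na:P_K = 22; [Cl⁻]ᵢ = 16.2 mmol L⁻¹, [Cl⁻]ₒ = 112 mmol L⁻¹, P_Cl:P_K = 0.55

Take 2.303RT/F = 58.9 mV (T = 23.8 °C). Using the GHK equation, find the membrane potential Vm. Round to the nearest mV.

35 mV

Vm = 58.9 · log₁₀[(Σ P·[cation]ₒ + Σ P·[anion]ᵢ) / (Σ P·[cation]ᵢ + Σ P·[anion]ₒ)]
Numerator = 1×6.15 + 22×153 + 0.55×16.2 = 3381
Denominator = 1×134 + 22×29.6 + 0.55×112 = 846.8
Vm = 58.9 · log₁₀(3.9927) = 58.9 × (0.6013) = 35.41 mV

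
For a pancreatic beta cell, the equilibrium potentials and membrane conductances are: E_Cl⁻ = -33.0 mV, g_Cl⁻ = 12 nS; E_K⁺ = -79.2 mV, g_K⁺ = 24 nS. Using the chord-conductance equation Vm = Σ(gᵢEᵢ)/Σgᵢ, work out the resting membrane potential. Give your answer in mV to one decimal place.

-63.8 mV

Σ gᵢEᵢ = 12·(-33.0) + 24·(-79.2) = -2296.80
Σ gᵢ = 12 + 24 = 36
Vm = -2296.80 / 36 = -63.80 mV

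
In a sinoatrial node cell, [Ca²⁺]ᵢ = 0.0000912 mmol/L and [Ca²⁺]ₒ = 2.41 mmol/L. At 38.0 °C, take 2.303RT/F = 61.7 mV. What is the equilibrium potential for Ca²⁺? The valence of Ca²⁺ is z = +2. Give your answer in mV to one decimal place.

E = (61.7/z) · log₁₀([Ca²⁺]_out/[Ca²⁺]_in) with z = +2.
= (61.7/2) · log₁₀(2.41/0.0000912) = 30.85 · log₁₀(2.643e+04)
= 30.85 · (4.4220) = 136.42 mV

136.4 mV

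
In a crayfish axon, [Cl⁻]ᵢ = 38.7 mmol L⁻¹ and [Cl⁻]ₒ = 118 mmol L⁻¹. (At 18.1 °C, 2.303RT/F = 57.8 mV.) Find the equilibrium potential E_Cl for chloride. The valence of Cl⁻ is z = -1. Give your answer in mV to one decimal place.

E = (57.8/z) · log₁₀([Cl⁻]_out/[Cl⁻]_in) with z = -1.
For an anion, dividing by z = -1 reverses the sign.
= (57.8/-1) · log₁₀(118/38.7) = -57.80 · log₁₀(3.049)
= -57.80 · (0.4842) = -27.99 mV

-28.0 mV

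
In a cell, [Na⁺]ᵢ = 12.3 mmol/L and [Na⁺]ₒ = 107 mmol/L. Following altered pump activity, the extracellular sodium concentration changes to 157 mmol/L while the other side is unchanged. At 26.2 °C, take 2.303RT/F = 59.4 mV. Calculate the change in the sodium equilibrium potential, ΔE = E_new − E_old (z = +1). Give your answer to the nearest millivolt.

10 mV

E_old = (59.4/1)·log₁₀(107/12.3) = 55.81 mV
E_new = (59.4/1)·log₁₀(157/12.3) = 65.70 mV
ΔE = 65.70 − (55.81) = 9.89 mV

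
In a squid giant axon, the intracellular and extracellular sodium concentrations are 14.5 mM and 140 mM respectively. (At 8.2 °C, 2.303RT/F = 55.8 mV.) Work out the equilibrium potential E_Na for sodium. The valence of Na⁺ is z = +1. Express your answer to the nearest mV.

E = (55.8/z) · log₁₀([Na⁺]_out/[Na⁺]_in) with z = +1.
= (55.8/1) · log₁₀(140/14.5) = 55.80 · log₁₀(9.655)
= 55.80 · (0.9848) = 54.95 mV

55 mV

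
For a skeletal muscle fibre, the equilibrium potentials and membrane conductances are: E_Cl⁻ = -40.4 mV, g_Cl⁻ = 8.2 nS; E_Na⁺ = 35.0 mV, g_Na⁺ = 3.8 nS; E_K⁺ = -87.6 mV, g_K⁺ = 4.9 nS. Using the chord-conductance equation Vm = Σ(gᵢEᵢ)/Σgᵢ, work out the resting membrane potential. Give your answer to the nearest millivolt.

Σ gᵢEᵢ = 8.2·(-40.4) + 3.8·(35.0) + 4.9·(-87.6) = -627.52
Σ gᵢ = 8.2 + 3.8 + 4.9 = 16.9
Vm = -627.52 / 16.9 = -37.13 mV

-37 mV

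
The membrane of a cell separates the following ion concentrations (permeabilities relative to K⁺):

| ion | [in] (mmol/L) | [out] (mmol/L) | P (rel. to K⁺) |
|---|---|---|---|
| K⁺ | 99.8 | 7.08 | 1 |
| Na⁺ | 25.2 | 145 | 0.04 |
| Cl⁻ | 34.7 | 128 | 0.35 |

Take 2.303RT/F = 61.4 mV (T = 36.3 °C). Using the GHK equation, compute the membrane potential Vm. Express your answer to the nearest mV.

Vm = 61.4 · log₁₀[(Σ P·[cation]ₒ + Σ P·[anion]ᵢ) / (Σ P·[cation]ᵢ + Σ P·[anion]ₒ)]
Numerator = 1×7.08 + 0.04×145 + 0.35×34.7 = 25.02
Denominator = 1×99.8 + 0.04×25.2 + 0.35×128 = 145.6
Vm = 61.4 · log₁₀(0.17187) = 61.4 × (-0.7648) = -46.96 mV

-47 mV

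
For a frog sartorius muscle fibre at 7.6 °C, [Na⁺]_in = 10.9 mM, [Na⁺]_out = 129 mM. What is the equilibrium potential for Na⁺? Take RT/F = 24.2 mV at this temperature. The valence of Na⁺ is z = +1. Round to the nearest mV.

60 mV

E = (24.2/z) · ln([Na⁺]_out/[Na⁺]_in) with z = +1.
= (24.2/1) · ln(129/10.9) = 24.20 · ln(11.83)
= 24.20 · (2.4710) = 59.80 mV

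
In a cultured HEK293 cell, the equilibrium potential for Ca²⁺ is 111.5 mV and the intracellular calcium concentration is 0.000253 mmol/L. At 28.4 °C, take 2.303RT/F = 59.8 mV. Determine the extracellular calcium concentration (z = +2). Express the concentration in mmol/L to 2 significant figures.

1.4 mmol/L

Nernst: E = (59.8/2) · log₁₀([out]/[in]), so log₁₀([out]/[in]) = 111.5 × 2 / 59.8 = 3.7291.
[out]/[in] = 10^(3.7291) = 5359.
[out] = 5359 × 0.000253 = 1.356 mmol/L.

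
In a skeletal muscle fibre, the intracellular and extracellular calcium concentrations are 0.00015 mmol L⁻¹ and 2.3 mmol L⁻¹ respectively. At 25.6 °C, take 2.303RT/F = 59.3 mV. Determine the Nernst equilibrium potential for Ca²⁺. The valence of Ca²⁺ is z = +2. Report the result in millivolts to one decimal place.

E = (59.3/z) · log₁₀([Ca²⁺]_out/[Ca²⁺]_in) with z = +2.
= (59.3/2) · log₁₀(2.3/0.00015) = 29.65 · log₁₀(1.533e+04)
= 29.65 · (4.1856) = 124.10 mV

124.1 mV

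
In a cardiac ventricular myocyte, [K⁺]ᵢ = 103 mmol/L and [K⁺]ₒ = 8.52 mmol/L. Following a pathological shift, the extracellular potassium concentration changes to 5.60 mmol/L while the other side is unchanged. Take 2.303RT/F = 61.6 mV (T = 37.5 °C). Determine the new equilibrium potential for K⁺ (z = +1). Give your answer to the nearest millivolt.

-78 mV

After the shift: [K⁺]_out = 5.60, [K⁺]_in = 103 mmol/L.
E_new = (61.6/1)·log₁₀(5.60/103) = 61.60 · (-1.2646) = -77.90 mV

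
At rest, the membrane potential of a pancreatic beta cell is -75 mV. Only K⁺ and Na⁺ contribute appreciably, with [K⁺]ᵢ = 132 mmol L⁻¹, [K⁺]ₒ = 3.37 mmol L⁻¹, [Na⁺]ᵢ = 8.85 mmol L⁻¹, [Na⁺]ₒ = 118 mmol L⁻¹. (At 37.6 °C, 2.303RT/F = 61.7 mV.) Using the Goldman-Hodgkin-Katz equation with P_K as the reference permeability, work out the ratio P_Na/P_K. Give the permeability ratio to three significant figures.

0.0397

Let α = P_Na/P_K. GHK: Vm = 61.7·log₁₀[(Kₒ + α·Naₒ)/(Kᵢ + α·Naᵢ)].
10^(Vm/61.7) = 10^(-75.0/61.7) = 0.060875
So 0.060875·(Kᵢ + α·Naᵢ) = Kₒ + α·Naₒ → α = (0.060875·132.0 − 3.37) / (118.0 − 0.060875·8.85)
α = (8.036 − 3.37) / (118.0 − 0.5387) = 4.666/117.5 = 0.03972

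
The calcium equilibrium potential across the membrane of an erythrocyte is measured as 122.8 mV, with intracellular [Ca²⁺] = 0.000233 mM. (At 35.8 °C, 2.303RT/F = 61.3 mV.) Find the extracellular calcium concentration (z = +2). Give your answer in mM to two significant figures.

Nernst: E = (61.3/2) · log₁₀([out]/[in]), so log₁₀([out]/[in]) = 122.8 × 2 / 61.3 = 4.0065.
[out]/[in] = 10^(4.0065) = 1.015e+04.
[out] = 1.015e+04 × 0.000233 = 2.365 mM.

2.4 mM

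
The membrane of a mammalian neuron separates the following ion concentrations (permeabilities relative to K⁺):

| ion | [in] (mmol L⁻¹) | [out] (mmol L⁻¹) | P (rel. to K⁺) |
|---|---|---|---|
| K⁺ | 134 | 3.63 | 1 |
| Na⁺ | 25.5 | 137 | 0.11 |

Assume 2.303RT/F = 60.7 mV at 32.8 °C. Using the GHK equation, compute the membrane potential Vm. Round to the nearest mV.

Vm = 60.7 · log₁₀[(Σ P·[cation]ₒ + Σ P·[anion]ᵢ) / (Σ P·[cation]ᵢ + Σ P·[anion]ₒ)]
Numerator = 1×3.63 + 0.11×137 = 18.7
Denominator = 1×134 + 0.11×25.5 = 136.8
Vm = 60.7 · log₁₀(0.13669) = 60.7 × (-0.8643) = -52.46 mV

-52 mV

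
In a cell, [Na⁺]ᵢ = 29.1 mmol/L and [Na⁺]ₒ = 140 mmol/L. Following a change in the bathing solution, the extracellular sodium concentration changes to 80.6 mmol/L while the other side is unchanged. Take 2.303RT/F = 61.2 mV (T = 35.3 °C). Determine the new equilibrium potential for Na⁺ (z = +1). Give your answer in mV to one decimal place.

27.1 mV

After the shift: [Na⁺]_out = 80.6, [Na⁺]_in = 29.1 mmol/L.
E_new = (61.2/1)·log₁₀(80.6/29.1) = 61.20 · (0.4424) = 27.08 mV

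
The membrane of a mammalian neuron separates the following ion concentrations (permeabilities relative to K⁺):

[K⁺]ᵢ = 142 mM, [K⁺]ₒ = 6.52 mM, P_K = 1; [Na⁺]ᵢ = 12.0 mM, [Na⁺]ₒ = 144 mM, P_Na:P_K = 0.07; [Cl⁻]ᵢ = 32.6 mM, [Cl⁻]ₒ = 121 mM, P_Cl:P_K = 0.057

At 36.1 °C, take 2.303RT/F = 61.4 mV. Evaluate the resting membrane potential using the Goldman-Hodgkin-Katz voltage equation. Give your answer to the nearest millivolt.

Vm = 61.4 · log₁₀[(Σ P·[cation]ₒ + Σ P·[anion]ᵢ) / (Σ P·[cation]ᵢ + Σ P·[anion]ₒ)]
Numerator = 1×6.52 + 0.07×144 + 0.057×32.6 = 18.46
Denominator = 1×142 + 0.07×12.0 + 0.057×121 = 149.7
Vm = 61.4 · log₁₀(0.12327) = 61.4 × (-0.9091) = -55.82 mV

-56 mV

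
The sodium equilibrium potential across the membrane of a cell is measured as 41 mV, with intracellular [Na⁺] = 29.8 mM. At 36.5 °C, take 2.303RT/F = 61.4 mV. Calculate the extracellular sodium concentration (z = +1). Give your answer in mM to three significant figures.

139 mM

Nernst: E = (61.4/1) · log₁₀([out]/[in]), so log₁₀([out]/[in]) = 41.0 × 1 / 61.4 = 0.6678.
[out]/[in] = 10^(0.6678) = 4.653.
[out] = 4.653 × 29.8 = 138.7 mM.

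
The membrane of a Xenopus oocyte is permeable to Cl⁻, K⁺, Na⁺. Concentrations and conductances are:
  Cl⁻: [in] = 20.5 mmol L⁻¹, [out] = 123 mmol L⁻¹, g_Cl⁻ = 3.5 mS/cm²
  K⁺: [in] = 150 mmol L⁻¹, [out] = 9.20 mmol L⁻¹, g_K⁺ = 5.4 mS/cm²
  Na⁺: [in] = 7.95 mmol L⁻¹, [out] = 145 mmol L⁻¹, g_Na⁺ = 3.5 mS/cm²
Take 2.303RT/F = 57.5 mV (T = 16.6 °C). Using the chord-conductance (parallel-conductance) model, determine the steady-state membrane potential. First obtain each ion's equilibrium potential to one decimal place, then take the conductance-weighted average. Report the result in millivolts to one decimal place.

-22.5 mV

E_Cl⁻ = (57.5/-1)·log₁₀(123/20.5) = -44.7 mV
E_K⁺ = (57.5/1)·log₁₀(9.20/150) = -69.7 mV
E_Na⁺ = (57.5/1)·log₁₀(145/7.95) = 72.5 mV
Vm = (Σ gᵢEᵢ)/(Σ gᵢ) = (3.5·-44.7 + 5.4·-69.7 + 3.5·72.5) / (3.5 + 5.4 + 3.5)
= -279.08 / 12.4 = -22.51 mV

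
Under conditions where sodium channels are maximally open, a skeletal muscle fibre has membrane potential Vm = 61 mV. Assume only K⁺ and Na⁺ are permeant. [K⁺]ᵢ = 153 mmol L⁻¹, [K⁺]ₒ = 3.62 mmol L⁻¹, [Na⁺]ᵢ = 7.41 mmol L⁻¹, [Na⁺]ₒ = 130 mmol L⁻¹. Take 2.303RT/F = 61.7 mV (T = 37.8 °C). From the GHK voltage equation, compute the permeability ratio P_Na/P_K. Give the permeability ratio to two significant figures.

26

Let α = P_Na/P_K. GHK: Vm = 61.7·log₁₀[(Kₒ + α·Naₒ)/(Kᵢ + α·Naᵢ)].
10^(Vm/61.7) = 10^(61.0/61.7) = 9.7421
So 9.7421·(Kᵢ + α·Naᵢ) = Kₒ + α·Naₒ → α = (9.7421·153.0 − 3.62) / (130.0 − 9.7421·7.41)
α = (1491 − 3.62) / (130.0 − 72.19) = 1487/57.81 = 25.72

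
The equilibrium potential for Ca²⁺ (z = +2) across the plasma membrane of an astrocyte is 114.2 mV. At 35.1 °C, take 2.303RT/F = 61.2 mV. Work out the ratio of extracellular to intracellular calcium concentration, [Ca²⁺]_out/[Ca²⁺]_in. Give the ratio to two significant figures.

log₁₀([out]/[in]) = E·z/(61.2) = 114.2 × 2 / 61.2 = 3.7320
[out]/[in] = 10^(3.7320) = 5395

5400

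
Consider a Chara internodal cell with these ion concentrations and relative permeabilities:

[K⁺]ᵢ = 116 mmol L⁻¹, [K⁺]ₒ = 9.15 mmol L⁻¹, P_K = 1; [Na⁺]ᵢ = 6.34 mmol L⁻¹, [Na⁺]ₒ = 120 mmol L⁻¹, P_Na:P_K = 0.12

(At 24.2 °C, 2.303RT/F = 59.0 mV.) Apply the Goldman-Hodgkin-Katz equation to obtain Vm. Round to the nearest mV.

-41 mV

Vm = 59.0 · log₁₀[(Σ P·[cation]ₒ + Σ P·[anion]ᵢ) / (Σ P·[cation]ᵢ + Σ P·[anion]ₒ)]
Numerator = 1×9.15 + 0.12×120 = 23.55
Denominator = 1×116 + 0.12×6.34 = 116.8
Vm = 59.0 · log₁₀(0.20169) = 59.0 × (-0.6953) = -41.02 mV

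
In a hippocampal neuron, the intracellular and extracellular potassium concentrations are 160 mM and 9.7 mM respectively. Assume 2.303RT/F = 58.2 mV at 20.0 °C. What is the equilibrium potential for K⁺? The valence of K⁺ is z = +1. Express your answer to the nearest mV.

E = (58.2/z) · log₁₀([K⁺]_out/[K⁺]_in) with z = +1.
= (58.2/1) · log₁₀(9.7/160) = 58.20 · log₁₀(0.06062)
= 58.20 · (-1.2173) = -70.85 mV

-71 mV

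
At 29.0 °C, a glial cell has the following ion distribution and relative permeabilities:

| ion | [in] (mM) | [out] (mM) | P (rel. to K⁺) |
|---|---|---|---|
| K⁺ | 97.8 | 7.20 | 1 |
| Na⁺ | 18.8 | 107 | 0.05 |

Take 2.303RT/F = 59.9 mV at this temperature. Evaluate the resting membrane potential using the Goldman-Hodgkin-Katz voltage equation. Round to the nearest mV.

-54 mV

Vm = 59.9 · log₁₀[(Σ P·[cation]ₒ + Σ P·[anion]ᵢ) / (Σ P·[cation]ᵢ + Σ P·[anion]ₒ)]
Numerator = 1×7.20 + 0.05×107 = 12.55
Denominator = 1×97.8 + 0.05×18.8 = 98.74
Vm = 59.9 · log₁₀(0.1271) = 59.9 × (-0.8958) = -53.66 mV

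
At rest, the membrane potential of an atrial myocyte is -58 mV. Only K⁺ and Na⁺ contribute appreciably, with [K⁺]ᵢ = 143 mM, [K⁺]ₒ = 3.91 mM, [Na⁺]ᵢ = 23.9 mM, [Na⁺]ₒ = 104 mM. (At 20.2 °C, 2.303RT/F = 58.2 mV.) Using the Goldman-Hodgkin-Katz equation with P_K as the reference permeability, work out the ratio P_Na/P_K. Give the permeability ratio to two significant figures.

0.10

Let α = P_Na/P_K. GHK: Vm = 58.2·log₁₀[(Kₒ + α·Naₒ)/(Kᵢ + α·Naᵢ)].
10^(Vm/58.2) = 10^(-58.0/58.2) = 0.10079
So 0.10079·(Kᵢ + α·Naᵢ) = Kₒ + α·Naₒ → α = (0.10079·143.0 − 3.91) / (104.0 − 0.10079·23.9)
α = (14.41 − 3.91) / (104.0 − 2.409) = 10.5/101.6 = 0.1034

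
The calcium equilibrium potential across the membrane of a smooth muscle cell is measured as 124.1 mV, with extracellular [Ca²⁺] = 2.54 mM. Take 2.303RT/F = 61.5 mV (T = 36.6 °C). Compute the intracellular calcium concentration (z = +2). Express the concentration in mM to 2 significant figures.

Nernst: E = (61.5/2) · log₁₀([out]/[in]), so log₁₀([out]/[in]) = 124.1 × 2 / 61.5 = 4.0358.
[out]/[in] = 10^(4.0358) = 1.086e+04.
[in] = 2.54 / 1.086e+04 = 0.0002339 mM.

0.00023 mM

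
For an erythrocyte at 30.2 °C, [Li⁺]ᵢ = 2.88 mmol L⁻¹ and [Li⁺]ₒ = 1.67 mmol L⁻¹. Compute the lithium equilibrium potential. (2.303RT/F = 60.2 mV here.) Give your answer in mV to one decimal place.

E = (60.2/z) · log₁₀([Li⁺]_out/[Li⁺]_in) with z = +1.
= (60.2/1) · log₁₀(1.67/2.88) = 60.20 · log₁₀(0.5799)
= 60.20 · (-0.2367) = -14.25 mV

-14.2 mV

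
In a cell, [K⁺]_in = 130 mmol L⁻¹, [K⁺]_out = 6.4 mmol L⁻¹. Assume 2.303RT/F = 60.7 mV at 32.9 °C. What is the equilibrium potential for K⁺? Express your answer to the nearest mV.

-79 mV

E = (60.7/z) · log₁₀([K⁺]_out/[K⁺]_in) with z = +1.
= (60.7/1) · log₁₀(6.4/130) = 60.70 · log₁₀(0.04923)
= 60.70 · (-1.3078) = -79.38 mV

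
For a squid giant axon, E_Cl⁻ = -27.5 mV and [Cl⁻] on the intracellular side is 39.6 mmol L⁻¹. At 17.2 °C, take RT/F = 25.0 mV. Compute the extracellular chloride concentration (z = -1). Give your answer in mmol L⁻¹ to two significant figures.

120 mmol L⁻¹

Nernst: E = (25.0/-1) · ln([out]/[in]), so ln([out]/[in]) = -27.5 × -1 / 25.0 = 1.1000.
[out]/[in] = e^(1.1000) = 3.004.
[out] = 3.004 × 39.6 = 119 mmol L⁻¹.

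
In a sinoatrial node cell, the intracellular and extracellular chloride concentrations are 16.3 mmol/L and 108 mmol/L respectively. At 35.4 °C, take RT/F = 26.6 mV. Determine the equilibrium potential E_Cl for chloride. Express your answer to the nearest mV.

E = (26.6/z) · ln([Cl⁻]_out/[Cl⁻]_in) with z = -1.
For an anion, dividing by z = -1 reverses the sign.
= (26.6/-1) · ln(108/16.3) = -26.60 · ln(6.626)
= -26.60 · (1.8910) = -50.30 mV

-50 mV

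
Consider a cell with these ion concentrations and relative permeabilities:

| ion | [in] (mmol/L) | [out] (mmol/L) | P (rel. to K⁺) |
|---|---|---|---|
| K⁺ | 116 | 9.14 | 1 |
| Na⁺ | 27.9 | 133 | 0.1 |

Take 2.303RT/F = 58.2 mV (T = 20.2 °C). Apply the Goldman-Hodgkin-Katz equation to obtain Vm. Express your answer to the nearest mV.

Vm = 58.2 · log₁₀[(Σ P·[cation]ₒ + Σ P·[anion]ᵢ) / (Σ P·[cation]ᵢ + Σ P·[anion]ₒ)]
Numerator = 1×9.14 + 0.1×133 = 22.44
Denominator = 1×116 + 0.1×27.9 = 118.8
Vm = 58.2 · log₁₀(0.1889) = 58.2 × (-0.7238) = -42.12 mV

-42 mV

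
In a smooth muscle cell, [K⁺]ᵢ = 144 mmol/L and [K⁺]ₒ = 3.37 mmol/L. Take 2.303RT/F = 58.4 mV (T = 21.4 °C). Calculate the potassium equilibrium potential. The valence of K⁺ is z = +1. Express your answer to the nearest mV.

-95 mV

E = (58.4/z) · log₁₀([K⁺]_out/[K⁺]_in) with z = +1.
= (58.4/1) · log₁₀(3.37/144) = 58.40 · log₁₀(0.0234)
= 58.40 · (-1.6307) = -95.23 mV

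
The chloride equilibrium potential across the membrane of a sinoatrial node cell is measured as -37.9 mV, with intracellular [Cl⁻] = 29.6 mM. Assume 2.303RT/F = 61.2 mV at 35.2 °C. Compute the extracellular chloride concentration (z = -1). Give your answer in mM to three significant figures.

Nernst: E = (61.2/-1) · log₁₀([out]/[in]), so log₁₀([out]/[in]) = -37.9 × -1 / 61.2 = 0.6193.
[out]/[in] = 10^(0.6193) = 4.162.
[out] = 4.162 × 29.6 = 123.2 mM.

123 mM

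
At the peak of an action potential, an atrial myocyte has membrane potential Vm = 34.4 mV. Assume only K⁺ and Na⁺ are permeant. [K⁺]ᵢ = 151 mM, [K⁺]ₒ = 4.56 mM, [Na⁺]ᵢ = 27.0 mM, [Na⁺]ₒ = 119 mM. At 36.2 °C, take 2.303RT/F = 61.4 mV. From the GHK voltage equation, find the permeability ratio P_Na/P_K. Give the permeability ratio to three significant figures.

Let α = P_Na/P_K. GHK: Vm = 61.4·log₁₀[(Kₒ + α·Naₒ)/(Kᵢ + α·Naᵢ)].
10^(Vm/61.4) = 10^(34.4/61.4) = 3.633
So 3.633·(Kᵢ + α·Naᵢ) = Kₒ + α·Naₒ → α = (3.633·151.0 − 4.56) / (119.0 − 3.633·27.0)
α = (548.6 − 4.56) / (119.0 − 98.09) = 544/20.91 = 26.02

26.0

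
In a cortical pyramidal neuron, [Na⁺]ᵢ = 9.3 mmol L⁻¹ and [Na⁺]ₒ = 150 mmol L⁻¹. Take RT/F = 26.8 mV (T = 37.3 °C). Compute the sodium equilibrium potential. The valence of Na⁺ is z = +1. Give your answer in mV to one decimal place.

74.5 mV

E = (26.8/z) · ln([Na⁺]_out/[Na⁺]_in) with z = +1.
= (26.8/1) · ln(150/9.3) = 26.80 · ln(16.13)
= 26.80 · (2.7806) = 74.52 mV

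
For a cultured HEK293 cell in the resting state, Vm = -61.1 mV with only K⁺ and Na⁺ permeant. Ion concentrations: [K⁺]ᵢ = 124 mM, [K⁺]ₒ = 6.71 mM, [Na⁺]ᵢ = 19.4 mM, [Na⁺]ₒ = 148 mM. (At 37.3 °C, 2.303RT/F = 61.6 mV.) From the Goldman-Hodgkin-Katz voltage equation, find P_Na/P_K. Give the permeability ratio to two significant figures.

Let α = P_Na/P_K. GHK: Vm = 61.6·log₁₀[(Kₒ + α·Naₒ)/(Kᵢ + α·Naᵢ)].
10^(Vm/61.6) = 10^(-61.1/61.6) = 0.10189
So 0.10189·(Kᵢ + α·Naᵢ) = Kₒ + α·Naₒ → α = (0.10189·124.0 − 6.71) / (148.0 − 0.10189·19.4)
α = (12.63 − 6.71) / (148.0 − 1.977) = 5.924/146 = 0.04057

0.041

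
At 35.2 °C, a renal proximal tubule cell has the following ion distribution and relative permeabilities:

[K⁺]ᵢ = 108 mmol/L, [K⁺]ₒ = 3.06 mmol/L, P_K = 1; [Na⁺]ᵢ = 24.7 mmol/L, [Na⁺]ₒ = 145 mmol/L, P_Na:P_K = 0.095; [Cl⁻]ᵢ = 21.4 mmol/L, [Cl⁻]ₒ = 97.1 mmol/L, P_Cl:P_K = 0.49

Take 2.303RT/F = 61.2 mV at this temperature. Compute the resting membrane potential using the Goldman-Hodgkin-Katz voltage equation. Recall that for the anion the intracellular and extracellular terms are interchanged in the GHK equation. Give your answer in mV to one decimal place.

-46.6 mV

Vm = 61.2 · log₁₀[(Σ P·[cation]ₒ + Σ P·[anion]ᵢ) / (Σ P·[cation]ᵢ + Σ P·[anion]ₒ)]
Numerator = 1×3.06 + 0.095×145 + 0.49×21.4 = 27.32
Denominator = 1×108 + 0.095×24.7 + 0.49×97.1 = 157.9
Vm = 61.2 · log₁₀(0.173) = 61.2 × (-0.7620) = -46.63 mV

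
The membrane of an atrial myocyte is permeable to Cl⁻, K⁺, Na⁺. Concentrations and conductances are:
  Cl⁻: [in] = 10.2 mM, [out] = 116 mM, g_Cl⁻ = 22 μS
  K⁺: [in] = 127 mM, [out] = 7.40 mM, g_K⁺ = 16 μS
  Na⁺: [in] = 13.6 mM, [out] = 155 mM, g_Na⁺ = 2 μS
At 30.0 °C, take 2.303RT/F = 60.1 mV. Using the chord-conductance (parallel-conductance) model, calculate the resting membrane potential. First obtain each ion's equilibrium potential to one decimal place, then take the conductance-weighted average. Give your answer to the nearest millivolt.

-61 mV

E_Cl⁻ = (60.1/-1)·log₁₀(116/10.2) = -63.5 mV
E_K⁺ = (60.1/1)·log₁₀(7.40/127) = -74.2 mV
E_Na⁺ = (60.1/1)·log₁₀(155/13.6) = 63.5 mV
Vm = (Σ gᵢEᵢ)/(Σ gᵢ) = (22·-63.5 + 16·-74.2 + 2·63.5) / (22 + 16 + 2)
= -2457.20 / 40 = -61.43 mV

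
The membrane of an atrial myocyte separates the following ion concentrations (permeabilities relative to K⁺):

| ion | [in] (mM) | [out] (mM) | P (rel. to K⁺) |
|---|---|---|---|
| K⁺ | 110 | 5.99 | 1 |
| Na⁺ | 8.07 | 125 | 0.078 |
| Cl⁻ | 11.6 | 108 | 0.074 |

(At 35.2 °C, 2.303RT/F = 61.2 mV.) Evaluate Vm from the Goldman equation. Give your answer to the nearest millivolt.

-52 mV

Vm = 61.2 · log₁₀[(Σ P·[cation]ₒ + Σ P·[anion]ᵢ) / (Σ P·[cation]ᵢ + Σ P·[anion]ₒ)]
Numerator = 1×5.99 + 0.078×125 + 0.074×11.6 = 16.6
Denominator = 1×110 + 0.078×8.07 + 0.074×108 = 118.6
Vm = 61.2 · log₁₀(0.13993) = 61.2 × (-0.8541) = -52.27 mV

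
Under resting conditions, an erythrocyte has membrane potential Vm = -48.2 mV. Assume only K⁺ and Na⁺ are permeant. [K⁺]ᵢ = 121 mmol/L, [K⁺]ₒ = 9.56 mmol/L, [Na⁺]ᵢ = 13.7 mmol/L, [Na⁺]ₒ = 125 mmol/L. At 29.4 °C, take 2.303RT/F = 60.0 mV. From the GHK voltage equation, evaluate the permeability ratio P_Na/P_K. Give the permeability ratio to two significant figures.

0.077

Let α = P_Na/P_K. GHK: Vm = 60.0·log₁₀[(Kₒ + α·Naₒ)/(Kᵢ + α·Naᵢ)].
10^(Vm/60.0) = 10^(-48.2/60.0) = 0.15728
So 0.15728·(Kᵢ + α·Naᵢ) = Kₒ + α·Naₒ → α = (0.15728·121.0 − 9.56) / (125.0 − 0.15728·13.7)
α = (19.03 − 9.56) / (125.0 − 2.155) = 9.471/122.8 = 0.07709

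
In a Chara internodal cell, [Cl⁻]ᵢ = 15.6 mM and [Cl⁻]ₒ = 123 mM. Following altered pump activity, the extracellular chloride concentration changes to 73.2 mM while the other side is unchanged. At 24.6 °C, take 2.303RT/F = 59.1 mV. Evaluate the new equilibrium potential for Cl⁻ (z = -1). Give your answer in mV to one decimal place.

-39.7 mV

After the shift: [Cl⁻]_out = 73.2, [Cl⁻]_in = 15.6 mM.
E_new = (59.1/-1)·log₁₀(73.2/15.6) = -59.10 · (0.6714) = -39.68 mV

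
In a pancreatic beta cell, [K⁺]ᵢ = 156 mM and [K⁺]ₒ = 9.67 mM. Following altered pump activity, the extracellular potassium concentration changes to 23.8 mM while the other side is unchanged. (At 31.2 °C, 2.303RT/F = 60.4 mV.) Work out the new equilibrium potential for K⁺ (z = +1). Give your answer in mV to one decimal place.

After the shift: [K⁺]_out = 23.8, [K⁺]_in = 156 mM.
E_new = (60.4/1)·log₁₀(23.8/156) = 60.40 · (-0.8165) = -49.32 mV

-49.3 mV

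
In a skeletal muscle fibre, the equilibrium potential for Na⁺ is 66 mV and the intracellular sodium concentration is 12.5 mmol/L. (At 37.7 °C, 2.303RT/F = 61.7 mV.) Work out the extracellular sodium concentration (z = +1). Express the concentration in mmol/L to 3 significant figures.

Nernst: E = (61.7/1) · log₁₀([out]/[in]), so log₁₀([out]/[in]) = 66.0 × 1 / 61.7 = 1.0697.
[out]/[in] = 10^(1.0697) = 11.74.
[out] = 11.74 × 12.5 = 146.8 mmol/L.

147 mmol/L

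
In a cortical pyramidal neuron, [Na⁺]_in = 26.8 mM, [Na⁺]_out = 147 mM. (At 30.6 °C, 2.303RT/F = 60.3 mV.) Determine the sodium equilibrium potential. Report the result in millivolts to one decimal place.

E = (60.3/z) · log₁₀([Na⁺]_out/[Na⁺]_in) with z = +1.
= (60.3/1) · log₁₀(147/26.8) = 60.30 · log₁₀(5.485)
= 60.30 · (0.7392) = 44.57 mV

44.6 mV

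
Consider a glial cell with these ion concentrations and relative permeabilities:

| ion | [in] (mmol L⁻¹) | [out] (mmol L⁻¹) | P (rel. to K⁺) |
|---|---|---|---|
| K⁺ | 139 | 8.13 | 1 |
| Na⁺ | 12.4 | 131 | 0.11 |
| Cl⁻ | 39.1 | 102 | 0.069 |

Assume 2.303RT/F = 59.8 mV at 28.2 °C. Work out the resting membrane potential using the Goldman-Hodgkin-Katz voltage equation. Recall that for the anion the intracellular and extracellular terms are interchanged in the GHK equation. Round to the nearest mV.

Vm = 59.8 · log₁₀[(Σ P·[cation]ₒ + Σ P·[anion]ᵢ) / (Σ P·[cation]ᵢ + Σ P·[anion]ₒ)]
Numerator = 1×8.13 + 0.11×131 + 0.069×39.1 = 25.24
Denominator = 1×139 + 0.11×12.4 + 0.069×102 = 147.4
Vm = 59.8 · log₁₀(0.17122) = 59.8 × (-0.7665) = -45.83 mV

-46 mV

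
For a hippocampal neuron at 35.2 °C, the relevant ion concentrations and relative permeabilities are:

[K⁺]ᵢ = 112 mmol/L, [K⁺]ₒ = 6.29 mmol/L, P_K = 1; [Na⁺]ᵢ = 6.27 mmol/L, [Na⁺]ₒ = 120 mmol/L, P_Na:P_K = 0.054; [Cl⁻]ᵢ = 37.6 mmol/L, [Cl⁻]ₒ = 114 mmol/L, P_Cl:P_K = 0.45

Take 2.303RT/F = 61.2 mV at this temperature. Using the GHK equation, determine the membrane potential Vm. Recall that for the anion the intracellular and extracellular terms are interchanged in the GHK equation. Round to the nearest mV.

-45 mV

Vm = 61.2 · log₁₀[(Σ P·[cation]ₒ + Σ P·[anion]ᵢ) / (Σ P·[cation]ᵢ + Σ P·[anion]ₒ)]
Numerator = 1×6.29 + 0.054×120 + 0.45×37.6 = 29.69
Denominator = 1×112 + 0.054×6.27 + 0.45×114 = 163.6
Vm = 61.2 · log₁₀(0.18144) = 61.2 × (-0.7413) = -45.37 mV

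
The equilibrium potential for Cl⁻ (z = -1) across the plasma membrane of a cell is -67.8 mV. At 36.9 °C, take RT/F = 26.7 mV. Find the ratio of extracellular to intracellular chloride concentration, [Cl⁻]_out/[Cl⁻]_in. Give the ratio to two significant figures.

ln([out]/[in]) = E·z/(26.7) = -67.8 × -1 / 26.7 = 2.5393
[out]/[in] = e^(2.5393) = 12.67

13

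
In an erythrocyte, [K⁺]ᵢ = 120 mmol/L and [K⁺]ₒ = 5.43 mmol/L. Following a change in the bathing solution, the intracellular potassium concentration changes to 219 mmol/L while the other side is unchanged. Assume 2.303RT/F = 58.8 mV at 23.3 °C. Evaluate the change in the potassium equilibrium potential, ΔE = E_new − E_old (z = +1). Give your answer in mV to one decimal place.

-15.4 mV

E_old = (58.8/1)·log₁₀(5.43/120) = -79.05 mV
E_new = (58.8/1)·log₁₀(5.43/219) = -94.41 mV
ΔE = -94.41 − (-79.05) = -15.36 mV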